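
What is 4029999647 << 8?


0b11110000001101001110101000011111 << 8 = 0b1111000000110100111010100001111100000000 = 1031679909632

1031679909632


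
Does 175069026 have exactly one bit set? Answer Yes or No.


0b1010011011110101011101100010. Multiple bits set => No

No


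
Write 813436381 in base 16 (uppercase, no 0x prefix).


813436381 = 307C0DDD hex

307C0DDD


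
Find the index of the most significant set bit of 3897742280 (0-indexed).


0b11101000010100101101001111001000. Highest set bit at position 31

31


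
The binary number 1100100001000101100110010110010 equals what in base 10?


1100100001000101100110010110010 in decimal = 1680002226

1680002226


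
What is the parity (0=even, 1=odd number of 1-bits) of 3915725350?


0b11101001011001010011101000100110 has 16 ones => parity 0

0


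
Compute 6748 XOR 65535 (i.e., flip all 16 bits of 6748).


6748 ^ 65535 = 58787

58787


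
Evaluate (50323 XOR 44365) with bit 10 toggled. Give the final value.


Step 1: 50323 ^ 44365 = 27102
Step 2: 27102 ^ (1 << 10) = 27102 ^ 1024 = 28126

28126


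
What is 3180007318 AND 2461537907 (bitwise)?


0b10111101100010110000111110010110 & 0b10010010101110000001011001110011 = 0b10010000100010000000011000010010 = 2424833554

2424833554


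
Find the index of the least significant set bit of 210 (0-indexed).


0b11010010. Lowest set bit at position 1

1


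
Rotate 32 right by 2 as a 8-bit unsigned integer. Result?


Rotate 0b100000 right by 2 (8-bit) = 0b1000 = 8

8


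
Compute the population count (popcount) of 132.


0b10000100 has 2 set bits

2


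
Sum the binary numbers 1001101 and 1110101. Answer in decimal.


1001101 + 1110101 = 11000010 = 194

194


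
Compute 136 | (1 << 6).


136 | (1 << 6) = 136 | 64 = 200

200


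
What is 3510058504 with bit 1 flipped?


3510058504 ^ (1 << 1) = 3510058504 ^ 2 = 3510058506

3510058506


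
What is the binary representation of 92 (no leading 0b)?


92 = 1011100 in binary

1011100


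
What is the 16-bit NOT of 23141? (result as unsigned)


~0b101101001100101 = 0b1010010110011010 = 42394 (16-bit unsigned)

42394


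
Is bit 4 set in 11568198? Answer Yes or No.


0b101100001000010001000110, bit 4 = 0. No

No


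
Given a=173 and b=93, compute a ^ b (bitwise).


173 ^ 93 = 240

240


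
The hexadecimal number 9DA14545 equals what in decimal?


9DA14545 hex = 2644591941 decimal

2644591941


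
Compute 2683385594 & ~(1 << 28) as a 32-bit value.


2683385594 & ~(1 << 28) = 2414950138

2414950138


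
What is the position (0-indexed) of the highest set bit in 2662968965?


0b10011110101110011010111010000101. Highest set bit at position 31

31


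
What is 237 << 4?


0b11101101 << 4 = 0b111011010000 = 3792

3792


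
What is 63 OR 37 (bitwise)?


0b111111 | 0b100101 = 0b111111 = 63

63


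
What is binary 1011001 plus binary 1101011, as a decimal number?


1011001 + 1101011 = 11000100 = 196

196


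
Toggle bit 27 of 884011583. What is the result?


884011583 ^ (1 << 27) = 884011583 ^ 134217728 = 1018229311

1018229311


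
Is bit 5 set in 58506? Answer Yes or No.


0b1110010010001010, bit 5 = 0. No

No


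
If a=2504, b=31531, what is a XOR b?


2504 ^ 31531 = 29411

29411


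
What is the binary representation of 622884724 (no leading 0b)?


622884724 = 100101001000000111011101110100 in binary

100101001000000111011101110100


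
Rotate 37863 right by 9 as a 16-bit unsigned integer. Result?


Rotate 0b1001001111100111 right by 9 (16-bit) = 0b1111001111001001 = 62409

62409


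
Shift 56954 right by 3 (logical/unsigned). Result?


0b1101111001111010 >> 3 = 0b1101111001111 = 7119

7119


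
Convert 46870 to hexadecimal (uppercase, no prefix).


46870 = B716 hex

B716


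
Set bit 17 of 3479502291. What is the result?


3479502291 | (1 << 17) = 3479502291 | 131072 = 3479633363

3479633363


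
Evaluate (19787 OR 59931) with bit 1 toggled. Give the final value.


Step 1: 19787 | 59931 = 61275
Step 2: 61275 ^ (1 << 1) = 61275 ^ 2 = 61273

61273


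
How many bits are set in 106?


0b1101010 has 4 set bits

4


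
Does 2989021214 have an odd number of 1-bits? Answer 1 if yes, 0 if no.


0b10110010001010001101100000011110 has 14 ones => parity 0

0


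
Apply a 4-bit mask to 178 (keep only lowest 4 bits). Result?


178 & 15 = 2

2


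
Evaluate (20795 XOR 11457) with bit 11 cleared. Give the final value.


Step 1: 20795 ^ 11457 = 32250
Step 2: 32250 & ~(1 << 11) = 30202

30202


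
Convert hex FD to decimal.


FD hex = 253 decimal

253


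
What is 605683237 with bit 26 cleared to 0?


605683237 & ~(1 << 26) = 538574373

538574373


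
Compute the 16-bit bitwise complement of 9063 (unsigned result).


~0b10001101100111 = 0b1101110010011000 = 56472 (16-bit unsigned)

56472


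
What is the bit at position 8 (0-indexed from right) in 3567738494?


0b11010100101001110101111001111110, position 8 = 0

0


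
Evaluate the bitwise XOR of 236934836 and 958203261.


0b1110000111110101011010110100 ^ 0b111001000111010000010101111101 = 0b110111000000100101001111001001 = 922899401

922899401


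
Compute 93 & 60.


0b1011101 & 0b111100 = 0b11100 = 28

28


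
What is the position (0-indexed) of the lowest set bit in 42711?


0b1010011011010111. Lowest set bit at position 0

0


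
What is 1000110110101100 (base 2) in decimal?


1000110110101100 in decimal = 36268

36268


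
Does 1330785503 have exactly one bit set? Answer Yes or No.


0b1001111010100100010110011011111. Multiple bits set => No

No


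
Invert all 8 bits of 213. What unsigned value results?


213 ^ 255 = 42

42


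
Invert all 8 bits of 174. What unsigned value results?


174 ^ 255 = 81

81


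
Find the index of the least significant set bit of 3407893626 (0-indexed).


0b11001011001000000101010001111010. Lowest set bit at position 1

1


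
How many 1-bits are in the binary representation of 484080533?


0b11100110110100111101110010101 has 18 set bits

18


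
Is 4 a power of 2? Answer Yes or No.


0b100. Only one bit set => Yes

Yes


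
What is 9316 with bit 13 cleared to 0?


9316 & ~(1 << 13) = 1124

1124


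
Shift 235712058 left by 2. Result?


0b1110000011001010111000111010 << 2 = 0b111000001100101011100011101000 = 942848232

942848232


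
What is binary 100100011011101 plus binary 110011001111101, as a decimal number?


100100011011101 + 110011001111101 = 1010111101011010 = 44890

44890


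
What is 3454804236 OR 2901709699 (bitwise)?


0b11001101111011000010000100001100 | 0b10101100111101001001001110000011 = 0b11101101111111001011001110001111 = 3992761231

3992761231


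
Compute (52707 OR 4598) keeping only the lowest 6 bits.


Step 1: 52707 | 4598 = 56823
Step 2: 56823 & 63 = 55

55


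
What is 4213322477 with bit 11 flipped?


4213322477 ^ (1 << 11) = 4213322477 ^ 2048 = 4213324525

4213324525


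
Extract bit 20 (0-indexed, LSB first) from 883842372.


0b110100101011100101110101000100, position 20 = 0

0


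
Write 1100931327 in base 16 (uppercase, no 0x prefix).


1100931327 = 419EE0FF hex

419EE0FF


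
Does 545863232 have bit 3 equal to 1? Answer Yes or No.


0b100000100010010011011001000000, bit 3 = 0. No

No


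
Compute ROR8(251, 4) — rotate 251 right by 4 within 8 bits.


Rotate 0b11111011 right by 4 (8-bit) = 0b10111111 = 191

191


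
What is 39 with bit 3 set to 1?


39 | (1 << 3) = 39 | 8 = 47

47


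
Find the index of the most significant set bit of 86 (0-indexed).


0b1010110. Highest set bit at position 6

6


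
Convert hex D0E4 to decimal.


D0E4 hex = 53476 decimal

53476


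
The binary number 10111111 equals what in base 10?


10111111 in decimal = 191

191


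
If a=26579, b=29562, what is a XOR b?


26579 ^ 29562 = 5289

5289


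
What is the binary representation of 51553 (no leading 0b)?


51553 = 1100100101100001 in binary

1100100101100001


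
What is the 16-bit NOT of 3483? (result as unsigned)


~0b110110011011 = 0b1111001001100100 = 62052 (16-bit unsigned)

62052


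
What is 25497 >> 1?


0b110001110011001 >> 1 = 0b11000111001100 = 12748

12748


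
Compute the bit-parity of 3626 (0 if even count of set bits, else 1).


0b111000101010 has 6 ones => parity 0

0


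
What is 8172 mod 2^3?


8172 & 7 = 4

4


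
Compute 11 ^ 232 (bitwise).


0b1011 ^ 0b11101000 = 0b11100011 = 227

227


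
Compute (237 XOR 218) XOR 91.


Step 1: 237 ^ 218 = 55
Step 2: 55 ^ 91 = 108

108


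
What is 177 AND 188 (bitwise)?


0b10110001 & 0b10111100 = 0b10110000 = 176

176


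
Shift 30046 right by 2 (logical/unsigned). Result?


0b111010101011110 >> 2 = 0b1110101010111 = 7511

7511


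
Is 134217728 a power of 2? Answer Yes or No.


0b1000000000000000000000000000. Only one bit set => Yes

Yes


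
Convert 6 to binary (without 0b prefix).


6 = 110 in binary

110


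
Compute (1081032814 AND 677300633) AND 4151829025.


Step 1: 1081032814 & 677300633 = 5128200
Step 2: 5128200 & 4151829025 = 4603904

4603904


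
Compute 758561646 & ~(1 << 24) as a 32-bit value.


758561646 & ~(1 << 24) = 741784430

741784430


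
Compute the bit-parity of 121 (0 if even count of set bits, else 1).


0b1111001 has 5 ones => parity 1

1


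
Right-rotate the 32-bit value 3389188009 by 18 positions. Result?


Rotate 0b11001010000000101110011110101001 right by 18 (32-bit) = 0b10111001111010100111001010000000 = 3119149696

3119149696


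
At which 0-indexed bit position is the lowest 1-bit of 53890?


0b1101001010000010. Lowest set bit at position 1

1


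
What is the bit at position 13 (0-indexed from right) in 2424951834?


0b10010000100010011101010000011010, position 13 = 0

0


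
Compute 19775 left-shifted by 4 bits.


0b100110100111111 << 4 = 0b1001101001111110000 = 316400

316400


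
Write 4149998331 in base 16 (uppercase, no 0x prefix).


4149998331 = F75BF2FB hex

F75BF2FB


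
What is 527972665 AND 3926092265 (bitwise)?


0b11111011110000011100100111001 & 0b11101010000000110110100111101001 = 0b1010000000000010100100101001 = 167782697

167782697


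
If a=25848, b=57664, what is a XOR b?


25848 ^ 57664 = 34232

34232


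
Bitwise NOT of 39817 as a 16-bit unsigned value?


~0b1001101110001001 = 0b110010001110110 = 25718 (16-bit unsigned)

25718


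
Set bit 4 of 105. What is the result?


105 | (1 << 4) = 105 | 16 = 121

121


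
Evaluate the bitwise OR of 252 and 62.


0b11111100 | 0b111110 = 0b11111110 = 254

254


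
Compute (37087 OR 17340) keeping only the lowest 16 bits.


Step 1: 37087 | 17340 = 54271
Step 2: 54271 & 65535 = 54271

54271


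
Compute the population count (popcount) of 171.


0b10101011 has 5 set bits

5


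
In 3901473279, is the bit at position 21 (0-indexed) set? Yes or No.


0b11101000100010111100000111111111, bit 21 = 0. No

No


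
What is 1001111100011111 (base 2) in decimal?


1001111100011111 in decimal = 40735

40735


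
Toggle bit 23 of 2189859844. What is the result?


2189859844 ^ (1 << 23) = 2189859844 ^ 8388608 = 2181471236

2181471236


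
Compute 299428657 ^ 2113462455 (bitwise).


0b10001110110001110101100110001 ^ 0b1111101111110001110000010110111 = 0b1101100001000000000101110000110 = 1814039430

1814039430


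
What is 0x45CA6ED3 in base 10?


45CA6ED3 hex = 1170894547 decimal

1170894547


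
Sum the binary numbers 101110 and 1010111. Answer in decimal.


101110 + 1010111 = 10000101 = 133

133


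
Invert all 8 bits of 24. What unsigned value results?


24 ^ 255 = 231

231


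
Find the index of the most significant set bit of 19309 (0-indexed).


0b100101101101101. Highest set bit at position 14

14


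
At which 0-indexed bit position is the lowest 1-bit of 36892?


0b1001000000011100. Lowest set bit at position 2

2


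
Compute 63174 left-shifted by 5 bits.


0b1111011011000110 << 5 = 0b111101101100011000000 = 2021568

2021568


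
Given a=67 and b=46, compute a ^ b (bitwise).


67 ^ 46 = 109

109


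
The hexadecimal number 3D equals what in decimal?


3D hex = 61 decimal

61


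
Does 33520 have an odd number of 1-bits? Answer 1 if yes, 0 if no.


0b1000001011110000 has 6 ones => parity 0

0


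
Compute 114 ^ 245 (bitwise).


0b1110010 ^ 0b11110101 = 0b10000111 = 135

135


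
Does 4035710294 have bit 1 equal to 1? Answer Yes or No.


0b11110000100011000000110101010110, bit 1 = 1. Yes

Yes


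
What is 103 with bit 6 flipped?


103 ^ (1 << 6) = 103 ^ 64 = 39

39


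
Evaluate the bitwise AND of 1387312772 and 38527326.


0b1010010101100001011011010000100 & 0b10010010111110000101011110 = 0b10000000001010000000000100 = 33595396

33595396


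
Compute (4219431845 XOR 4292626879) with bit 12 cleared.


Step 1: 4219431845 ^ 4292626879 = 77799962
Step 2: 77799962 & ~(1 << 12) = 77799962

77799962


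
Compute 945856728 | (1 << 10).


945856728 | (1 << 10) = 945856728 | 1024 = 945857752

945857752


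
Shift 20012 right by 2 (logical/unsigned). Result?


0b100111000101100 >> 2 = 0b1001110001011 = 5003

5003


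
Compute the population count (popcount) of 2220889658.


0b10000100011000000001011000111010 has 11 set bits

11


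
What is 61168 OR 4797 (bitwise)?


0b1110111011110000 | 0b1001010111101 = 0b1111111011111101 = 65277

65277


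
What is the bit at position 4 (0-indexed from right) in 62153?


0b1111001011001001, position 4 = 0

0


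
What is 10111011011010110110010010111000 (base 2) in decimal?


10111011011010110110010010111000 in decimal = 3144377528

3144377528


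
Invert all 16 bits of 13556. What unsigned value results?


13556 ^ 65535 = 51979

51979


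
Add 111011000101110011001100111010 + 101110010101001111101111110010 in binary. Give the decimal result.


111011000101110011001100111010 + 101110010101001111101111110010 = 1101001011011000010111100101100 = 1768697644

1768697644


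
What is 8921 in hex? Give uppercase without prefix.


8921 = 22D9 hex

22D9


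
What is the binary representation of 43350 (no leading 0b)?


43350 = 1010100101010110 in binary

1010100101010110


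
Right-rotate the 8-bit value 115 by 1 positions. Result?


Rotate 0b1110011 right by 1 (8-bit) = 0b10111001 = 185

185


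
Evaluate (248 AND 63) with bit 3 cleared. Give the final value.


Step 1: 248 & 63 = 56
Step 2: 56 & ~(1 << 3) = 48

48


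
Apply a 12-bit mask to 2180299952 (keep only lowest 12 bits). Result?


2180299952 & 4095 = 3248

3248


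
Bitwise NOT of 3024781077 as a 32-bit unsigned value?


~0b10110100010010100111111100010101 = 0b1001011101101011000000011101010 = 1270186218 (32-bit unsigned)

1270186218


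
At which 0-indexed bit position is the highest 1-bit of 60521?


0b1110110001101001. Highest set bit at position 15

15


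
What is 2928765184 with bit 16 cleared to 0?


2928765184 & ~(1 << 16) = 2928699648

2928699648


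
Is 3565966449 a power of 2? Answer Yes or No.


0b11010100100011000101010001110001. Multiple bits set => No

No


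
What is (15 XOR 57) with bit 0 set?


Step 1: 15 ^ 57 = 54
Step 2: 54 | (1 << 0) = 54 | 1 = 55

55


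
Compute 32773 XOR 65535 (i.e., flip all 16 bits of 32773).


32773 ^ 65535 = 32762

32762


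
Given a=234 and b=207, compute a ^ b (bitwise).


234 ^ 207 = 37

37


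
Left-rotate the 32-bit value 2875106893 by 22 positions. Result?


Rotate 0b10101011010111101010011001001101 left by 22 (32-bit) = 0b10010011011010101101011110101001 = 2473252777

2473252777


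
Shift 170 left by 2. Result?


0b10101010 << 2 = 0b1010101000 = 680

680


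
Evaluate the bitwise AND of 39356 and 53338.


0b1001100110111100 & 0b1101000001011010 = 0b1001000000011000 = 36888

36888


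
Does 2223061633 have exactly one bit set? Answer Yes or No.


0b10000100100000010011101010000001. Multiple bits set => No

No


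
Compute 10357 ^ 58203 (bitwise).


0b10100001110101 ^ 0b1110001101011011 = 0b1100101100101110 = 52014

52014


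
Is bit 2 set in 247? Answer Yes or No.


0b11110111, bit 2 = 1. Yes

Yes


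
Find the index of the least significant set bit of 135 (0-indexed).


0b10000111. Lowest set bit at position 0

0


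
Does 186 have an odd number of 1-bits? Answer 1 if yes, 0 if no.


0b10111010 has 5 ones => parity 1

1


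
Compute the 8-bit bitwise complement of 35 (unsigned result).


~0b100011 = 0b11011100 = 220 (8-bit unsigned)

220


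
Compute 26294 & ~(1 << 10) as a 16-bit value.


26294 & ~(1 << 10) = 25270

25270


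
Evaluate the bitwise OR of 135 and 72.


0b10000111 | 0b1001000 = 0b11001111 = 207

207


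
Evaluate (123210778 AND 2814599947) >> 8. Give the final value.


Step 1: 123210778 & 2814599947 = 121634826
Step 2: 121634826 >> 8 = 475136

475136


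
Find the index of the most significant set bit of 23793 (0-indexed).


0b101110011110001. Highest set bit at position 14

14


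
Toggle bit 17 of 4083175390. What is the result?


4083175390 ^ (1 << 17) = 4083175390 ^ 131072 = 4083306462

4083306462


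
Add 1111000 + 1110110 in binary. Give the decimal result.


1111000 + 1110110 = 11101110 = 238

238


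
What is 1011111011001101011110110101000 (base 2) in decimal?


1011111011001101011110110101000 in decimal = 1600568744

1600568744


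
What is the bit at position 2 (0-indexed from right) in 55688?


0b1101100110001000, position 2 = 0

0


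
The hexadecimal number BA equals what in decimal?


BA hex = 186 decimal

186


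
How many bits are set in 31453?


0b111101011011101 has 11 set bits

11


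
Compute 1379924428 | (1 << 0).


1379924428 | (1 << 0) = 1379924428 | 1 = 1379924429

1379924429


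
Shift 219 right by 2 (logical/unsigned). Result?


0b11011011 >> 2 = 0b110110 = 54

54


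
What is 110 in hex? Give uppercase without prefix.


110 = 6E hex

6E


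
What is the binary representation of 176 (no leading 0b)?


176 = 10110000 in binary

10110000


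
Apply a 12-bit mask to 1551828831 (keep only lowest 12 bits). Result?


1551828831 & 4095 = 1887

1887


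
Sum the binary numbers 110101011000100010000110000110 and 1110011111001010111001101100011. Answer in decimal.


110101011000100010000110000110 + 1110011111001010111001101100011 = 10101001010001111001010011101001 = 2840040681

2840040681


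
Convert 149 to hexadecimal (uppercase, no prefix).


149 = 95 hex

95


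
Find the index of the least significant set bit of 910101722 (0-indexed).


0b110110001111110000110011011010. Lowest set bit at position 1

1


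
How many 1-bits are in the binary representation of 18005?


0b100011001010101 has 7 set bits

7


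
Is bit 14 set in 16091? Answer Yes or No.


0b11111011011011, bit 14 = 0. No

No


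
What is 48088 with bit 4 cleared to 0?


48088 & ~(1 << 4) = 48072

48072


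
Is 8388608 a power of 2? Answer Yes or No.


0b100000000000000000000000. Only one bit set => Yes

Yes


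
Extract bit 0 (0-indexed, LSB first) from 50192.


0b1100010000010000, position 0 = 0

0


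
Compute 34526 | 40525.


0b1000011011011110 | 0b1001111001001101 = 0b1001111011011111 = 40671

40671


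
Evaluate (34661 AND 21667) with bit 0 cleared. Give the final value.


Step 1: 34661 & 21667 = 1057
Step 2: 1057 & ~(1 << 0) = 1056

1056


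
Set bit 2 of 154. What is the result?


154 | (1 << 2) = 154 | 4 = 158

158


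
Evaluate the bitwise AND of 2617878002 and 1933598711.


0b10011100000010011010010111110010 & 0b1110011010000000101111111110111 = 0b10000000000000000010111110010 = 268436978

268436978


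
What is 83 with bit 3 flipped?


83 ^ (1 << 3) = 83 ^ 8 = 91

91


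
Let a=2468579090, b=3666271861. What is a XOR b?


2468579090 ^ 3666271861 = 1235573095

1235573095


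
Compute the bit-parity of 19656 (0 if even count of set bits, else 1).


0b100110011001000 has 6 ones => parity 0

0


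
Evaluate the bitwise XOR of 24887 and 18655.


0b110000100110111 ^ 0b100100011011111 = 0b10100111101000 = 10728

10728


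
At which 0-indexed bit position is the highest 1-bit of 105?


0b1101001. Highest set bit at position 6

6


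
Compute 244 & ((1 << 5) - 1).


244 & 31 = 20

20


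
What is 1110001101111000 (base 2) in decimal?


1110001101111000 in decimal = 58232

58232


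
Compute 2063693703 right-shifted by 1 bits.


0b1111011000000010111011110000111 >> 1 = 0b111101100000001011101111000011 = 1031846851

1031846851


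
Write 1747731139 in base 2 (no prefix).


1747731139 = 1101000001011000100001011000011 in binary

1101000001011000100001011000011


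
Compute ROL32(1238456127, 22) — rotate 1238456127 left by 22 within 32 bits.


Rotate 0b1001001110100010101011100111111 left by 22 (32-bit) = 0b11001111110100100111010001010101 = 3486676053

3486676053


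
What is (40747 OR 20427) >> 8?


Step 1: 40747 | 20427 = 57323
Step 2: 57323 >> 8 = 223

223


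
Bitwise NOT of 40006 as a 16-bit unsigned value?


~0b1001110001000110 = 0b110001110111001 = 25529 (16-bit unsigned)

25529


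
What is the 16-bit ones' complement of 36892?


36892 ^ 65535 = 28643

28643


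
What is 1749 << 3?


0b11011010101 << 3 = 0b11011010101000 = 13992

13992


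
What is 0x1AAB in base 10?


1AAB hex = 6827 decimal

6827


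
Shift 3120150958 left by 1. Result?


0b10111001111110011011100110101110 << 1 = 0b101110011111100110111001101011100 = 6240301916

6240301916


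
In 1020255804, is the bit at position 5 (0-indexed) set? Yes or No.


0b111100110011111101111000111100, bit 5 = 1. Yes

Yes


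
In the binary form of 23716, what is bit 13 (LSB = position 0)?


0b101110010100100, position 13 = 0

0


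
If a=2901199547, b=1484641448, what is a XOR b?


2901199547 ^ 1484641448 = 4103151123

4103151123


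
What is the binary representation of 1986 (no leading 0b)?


1986 = 11111000010 in binary

11111000010


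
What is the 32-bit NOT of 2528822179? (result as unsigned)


~0b10010110101110101100001110100011 = 0b1101001010001010011110001011100 = 1766145116 (32-bit unsigned)

1766145116


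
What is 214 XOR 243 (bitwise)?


0b11010110 ^ 0b11110011 = 0b100101 = 37

37


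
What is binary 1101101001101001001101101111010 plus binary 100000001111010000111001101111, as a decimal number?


1101101001101001001101101111010 + 100000001111010000111001101111 = 10001101011100011010100111101001 = 2373036521

2373036521


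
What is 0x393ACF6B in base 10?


393ACF6B hex = 960155499 decimal

960155499


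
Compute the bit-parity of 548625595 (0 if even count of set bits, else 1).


0b100000101100110101110010111011 has 16 ones => parity 0

0


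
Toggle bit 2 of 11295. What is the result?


11295 ^ (1 << 2) = 11295 ^ 4 = 11291

11291


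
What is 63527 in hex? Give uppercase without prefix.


63527 = F827 hex

F827


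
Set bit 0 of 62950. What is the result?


62950 | (1 << 0) = 62950 | 1 = 62951

62951


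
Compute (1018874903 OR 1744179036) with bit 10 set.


Step 1: 1018874903 | 1744179036 = 2147405663
Step 2: 2147405663 | (1 << 10) = 2147405663 | 1024 = 2147405663

2147405663


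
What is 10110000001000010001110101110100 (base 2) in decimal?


10110000001000010001110101110100 in decimal = 2954960244

2954960244


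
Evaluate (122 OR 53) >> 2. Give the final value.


Step 1: 122 | 53 = 127
Step 2: 127 >> 2 = 31

31


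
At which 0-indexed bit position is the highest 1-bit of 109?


0b1101101. Highest set bit at position 6

6


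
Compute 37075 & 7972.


0b1001000011010011 & 0b1111100100100 = 0b1000000000000 = 4096

4096


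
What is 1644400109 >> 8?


0b1100010000000111000110111101101 >> 8 = 0b11000100000001110001101 = 6423437

6423437


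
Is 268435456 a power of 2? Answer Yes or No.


0b10000000000000000000000000000. Only one bit set => Yes

Yes


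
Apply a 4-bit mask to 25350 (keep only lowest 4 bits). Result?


25350 & 15 = 6

6


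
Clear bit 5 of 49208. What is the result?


49208 & ~(1 << 5) = 49176

49176


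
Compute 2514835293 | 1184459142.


0b10010101111001010101011101011101 | 0b1000110100110010110100110000110 = 0b11010111111111010111111111011111 = 3623714783

3623714783


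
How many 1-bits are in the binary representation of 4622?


0b1001000001110 has 5 set bits

5


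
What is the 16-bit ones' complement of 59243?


59243 ^ 65535 = 6292

6292


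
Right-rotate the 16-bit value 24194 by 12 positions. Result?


Rotate 0b101111010000010 right by 12 (16-bit) = 0b1110100000100101 = 59429

59429


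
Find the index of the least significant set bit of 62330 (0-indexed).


0b1111001101111010. Lowest set bit at position 1

1


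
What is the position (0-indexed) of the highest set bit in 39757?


0b1001101101001101. Highest set bit at position 15

15


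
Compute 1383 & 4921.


0b10101100111 & 0b1001100111001 = 0b100100001 = 289

289


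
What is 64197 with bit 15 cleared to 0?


64197 & ~(1 << 15) = 31429

31429


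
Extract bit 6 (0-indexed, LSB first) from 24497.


0b101111110110001, position 6 = 0

0


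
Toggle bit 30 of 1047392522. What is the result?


1047392522 ^ (1 << 30) = 1047392522 ^ 1073741824 = 2121134346

2121134346


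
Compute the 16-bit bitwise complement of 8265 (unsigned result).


~0b10000001001001 = 0b1101111110110110 = 57270 (16-bit unsigned)

57270


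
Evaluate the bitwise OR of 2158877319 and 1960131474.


0b10000000101011011101101010000111 | 0b1110100110101010011101110010010 = 0b11110100111111011111101110010111 = 4110285719

4110285719


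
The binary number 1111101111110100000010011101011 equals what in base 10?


1111101111110100000010011101011 in decimal = 2113537259

2113537259


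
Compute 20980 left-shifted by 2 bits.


0b101000111110100 << 2 = 0b10100011111010000 = 83920

83920


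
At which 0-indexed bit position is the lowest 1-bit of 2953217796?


0b10110000000001101000011100000100. Lowest set bit at position 2

2


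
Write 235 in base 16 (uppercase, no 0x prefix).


235 = EB hex

EB


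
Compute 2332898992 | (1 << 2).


2332898992 | (1 << 2) = 2332898992 | 4 = 2332898996

2332898996


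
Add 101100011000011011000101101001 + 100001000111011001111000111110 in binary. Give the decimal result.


101100011000011011000101101001 + 100001000111011001111000111110 = 1001101011111110100111110100111 = 1300189095

1300189095


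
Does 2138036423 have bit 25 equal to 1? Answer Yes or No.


0b1111111011011111101100011000111, bit 25 = 1. Yes

Yes


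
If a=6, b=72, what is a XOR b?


6 ^ 72 = 78

78


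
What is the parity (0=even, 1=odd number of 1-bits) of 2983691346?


0b10110001110101111000010001010010 has 15 ones => parity 1

1


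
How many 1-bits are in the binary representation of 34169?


0b1000010101111001 has 8 set bits

8


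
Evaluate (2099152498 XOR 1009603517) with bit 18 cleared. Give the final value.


Step 1: 2099152498 ^ 1009603517 = 1093916111
Step 2: 1093916111 & ~(1 << 18) = 1093916111

1093916111


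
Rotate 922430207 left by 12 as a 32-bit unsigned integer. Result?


Rotate 0b110110111110110010101011111111 left by 12 (32-bit) = 0b10110010101011111111001101101111 = 2997875567

2997875567


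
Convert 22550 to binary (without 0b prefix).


22550 = 101100000010110 in binary

101100000010110


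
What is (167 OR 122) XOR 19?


Step 1: 167 | 122 = 255
Step 2: 255 ^ 19 = 236

236


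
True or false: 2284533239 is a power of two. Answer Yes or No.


0b10001000001010110011010111110111. Multiple bits set => No

No


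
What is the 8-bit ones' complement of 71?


71 ^ 255 = 184

184


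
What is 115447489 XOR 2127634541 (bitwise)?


0b110111000011001011011000001 ^ 0b1111110110100010010000001101101 = 0b1111000001100001011011010101100 = 2016458412

2016458412


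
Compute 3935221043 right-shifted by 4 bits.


0b11101010100011101011010100110011 >> 4 = 0b1110101010001110101101010011 = 245951315

245951315


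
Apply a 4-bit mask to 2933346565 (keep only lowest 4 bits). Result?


2933346565 & 15 = 5

5


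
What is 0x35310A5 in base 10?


35310A5 hex = 55775397 decimal

55775397


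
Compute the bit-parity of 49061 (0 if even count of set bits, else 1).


0b1011111110100101 has 11 ones => parity 1

1


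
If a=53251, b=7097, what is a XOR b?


53251 ^ 7097 = 52154

52154


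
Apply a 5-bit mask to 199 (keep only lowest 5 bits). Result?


199 & 31 = 7

7


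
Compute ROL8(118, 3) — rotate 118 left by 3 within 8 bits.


Rotate 0b1110110 left by 3 (8-bit) = 0b10110011 = 179

179


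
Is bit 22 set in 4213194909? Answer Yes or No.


0b11111011001000000100000010011101, bit 22 = 0. No

No


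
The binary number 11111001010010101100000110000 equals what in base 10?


11111001010010101100000110000 in decimal = 522803248

522803248


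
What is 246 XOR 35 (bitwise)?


0b11110110 ^ 0b100011 = 0b11010101 = 213

213


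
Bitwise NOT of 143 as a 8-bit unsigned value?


~0b10001111 = 0b1110000 = 112 (8-bit unsigned)

112


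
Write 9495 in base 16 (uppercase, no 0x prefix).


9495 = 2517 hex

2517


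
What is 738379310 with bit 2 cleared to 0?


738379310 & ~(1 << 2) = 738379306

738379306


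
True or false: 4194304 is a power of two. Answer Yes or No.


0b10000000000000000000000. Only one bit set => Yes

Yes


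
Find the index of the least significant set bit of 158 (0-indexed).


0b10011110. Lowest set bit at position 1

1


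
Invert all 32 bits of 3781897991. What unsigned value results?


3781897991 ^ 4294967295 = 513069304

513069304


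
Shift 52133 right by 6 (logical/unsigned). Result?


0b1100101110100101 >> 6 = 0b1100101110 = 814

814


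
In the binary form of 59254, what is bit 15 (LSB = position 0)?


0b1110011101110110, position 15 = 1

1


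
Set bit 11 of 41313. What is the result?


41313 | (1 << 11) = 41313 | 2048 = 43361

43361


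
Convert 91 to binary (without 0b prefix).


91 = 1011011 in binary

1011011


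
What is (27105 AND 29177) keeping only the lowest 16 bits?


Step 1: 27105 & 29177 = 25057
Step 2: 25057 & 65535 = 25057

25057


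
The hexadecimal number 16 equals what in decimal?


16 hex = 22 decimal

22


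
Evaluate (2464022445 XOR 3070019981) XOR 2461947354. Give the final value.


Step 1: 2464022445 ^ 3070019981 = 606156320
Step 2: 606156320 ^ 2461947354 = 3063899130

3063899130


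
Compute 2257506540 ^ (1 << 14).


2257506540 ^ (1 << 14) = 2257506540 ^ 16384 = 2257490156

2257490156


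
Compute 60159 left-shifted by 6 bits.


0b1110101011111111 << 6 = 0b1110101011111111000000 = 3850176

3850176


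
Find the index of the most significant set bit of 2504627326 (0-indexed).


0b10010101010010011001010001111110. Highest set bit at position 31

31


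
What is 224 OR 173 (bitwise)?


0b11100000 | 0b10101101 = 0b11101101 = 237

237


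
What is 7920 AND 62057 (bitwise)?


0b1111011110000 & 0b1111001001101001 = 0b1001001100000 = 4704

4704


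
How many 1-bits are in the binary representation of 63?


0b111111 has 6 set bits

6


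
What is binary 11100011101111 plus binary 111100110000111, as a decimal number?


11100011101111 + 111100110000111 = 1011001001110110 = 45686

45686


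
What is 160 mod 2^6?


160 & 63 = 32

32


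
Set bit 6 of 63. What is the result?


63 | (1 << 6) = 63 | 64 = 127

127


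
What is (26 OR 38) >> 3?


Step 1: 26 | 38 = 62
Step 2: 62 >> 3 = 7

7


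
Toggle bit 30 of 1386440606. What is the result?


1386440606 ^ (1 << 30) = 1386440606 ^ 1073741824 = 312698782

312698782


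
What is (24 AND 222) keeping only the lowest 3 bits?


Step 1: 24 & 222 = 24
Step 2: 24 & 7 = 0

0


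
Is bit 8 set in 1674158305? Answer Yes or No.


0b1100011110010011010000011100001, bit 8 = 0. No

No


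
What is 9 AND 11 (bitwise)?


0b1001 & 0b1011 = 0b1001 = 9

9


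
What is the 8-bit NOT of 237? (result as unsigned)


~0b11101101 = 0b10010 = 18 (8-bit unsigned)

18


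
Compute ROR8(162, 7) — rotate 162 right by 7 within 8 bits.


Rotate 0b10100010 right by 7 (8-bit) = 0b1000101 = 69

69


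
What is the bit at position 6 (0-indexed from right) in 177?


0b10110001, position 6 = 0

0


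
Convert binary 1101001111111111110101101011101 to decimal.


1101001111111111110101101011101 in decimal = 1778379613

1778379613


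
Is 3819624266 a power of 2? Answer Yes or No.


0b11100011101010101101011101001010. Multiple bits set => No

No


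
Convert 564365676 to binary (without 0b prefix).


564365676 = 100001101000111000100101101100 in binary

100001101000111000100101101100


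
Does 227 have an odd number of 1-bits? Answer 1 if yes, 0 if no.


0b11100011 has 5 ones => parity 1

1


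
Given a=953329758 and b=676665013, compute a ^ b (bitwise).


953329758 ^ 676665013 = 277331691

277331691


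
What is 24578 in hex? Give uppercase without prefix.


24578 = 6002 hex

6002


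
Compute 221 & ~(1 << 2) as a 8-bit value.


221 & ~(1 << 2) = 217

217


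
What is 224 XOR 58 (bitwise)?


0b11100000 ^ 0b111010 = 0b11011010 = 218

218


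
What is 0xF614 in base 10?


F614 hex = 62996 decimal

62996


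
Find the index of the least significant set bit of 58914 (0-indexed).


0b1110011000100010. Lowest set bit at position 1

1


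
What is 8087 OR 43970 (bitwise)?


0b1111110010111 | 0b1010101111000010 = 0b1011111111010111 = 49111

49111


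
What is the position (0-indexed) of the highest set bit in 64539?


0b1111110000011011. Highest set bit at position 15

15


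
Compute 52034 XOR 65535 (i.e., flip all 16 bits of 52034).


52034 ^ 65535 = 13501

13501


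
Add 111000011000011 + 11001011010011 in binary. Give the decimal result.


111000011000011 + 11001011010011 = 1010001110010110 = 41878

41878


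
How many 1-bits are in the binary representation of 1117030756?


0b1000010100101001000100101100100 has 11 set bits

11


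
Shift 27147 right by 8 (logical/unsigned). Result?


0b110101000001011 >> 8 = 0b1101010 = 106

106


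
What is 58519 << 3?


0b1110010010010111 << 3 = 0b1110010010010111000 = 468152

468152


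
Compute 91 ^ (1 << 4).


91 ^ (1 << 4) = 91 ^ 16 = 75

75


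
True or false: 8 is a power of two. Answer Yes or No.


0b1000. Only one bit set => Yes

Yes


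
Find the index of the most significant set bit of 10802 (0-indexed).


0b10101000110010. Highest set bit at position 13

13


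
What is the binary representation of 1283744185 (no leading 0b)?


1283744185 = 1001100100001000110000110111001 in binary

1001100100001000110000110111001


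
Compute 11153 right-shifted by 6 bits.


0b10101110010001 >> 6 = 0b10101110 = 174

174


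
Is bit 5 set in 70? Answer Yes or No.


0b1000110, bit 5 = 0. No

No


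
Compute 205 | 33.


0b11001101 | 0b100001 = 0b11101101 = 237

237


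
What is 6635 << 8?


0b1100111101011 << 8 = 0b110011110101100000000 = 1698560

1698560


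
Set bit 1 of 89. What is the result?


89 | (1 << 1) = 89 | 2 = 91

91


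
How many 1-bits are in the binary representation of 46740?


0b1011011010010100 has 8 set bits

8


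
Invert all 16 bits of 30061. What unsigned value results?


30061 ^ 65535 = 35474

35474


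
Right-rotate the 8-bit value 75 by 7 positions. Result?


Rotate 0b1001011 right by 7 (8-bit) = 0b10010110 = 150

150


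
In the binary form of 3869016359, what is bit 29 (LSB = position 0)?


0b11100110100111001000000100100111, position 29 = 1

1


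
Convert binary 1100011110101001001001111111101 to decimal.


1100011110101001001001111111101 in decimal = 1674875901

1674875901


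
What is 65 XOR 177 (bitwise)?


0b1000001 ^ 0b10110001 = 0b11110000 = 240

240


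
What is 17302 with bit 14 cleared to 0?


17302 & ~(1 << 14) = 918

918


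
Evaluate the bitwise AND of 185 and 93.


0b10111001 & 0b1011101 = 0b11001 = 25

25


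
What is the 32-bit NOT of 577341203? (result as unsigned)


~0b100010011010011000011100010011 = 0b11011101100101100111100011101100 = 3717626092 (32-bit unsigned)

3717626092


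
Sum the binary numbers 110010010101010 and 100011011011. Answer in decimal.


110010010101010 + 100011011011 = 110110110000101 = 28037

28037


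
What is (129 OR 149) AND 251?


Step 1: 129 | 149 = 149
Step 2: 149 & 251 = 145

145


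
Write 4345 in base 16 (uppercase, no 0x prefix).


4345 = 10F9 hex

10F9


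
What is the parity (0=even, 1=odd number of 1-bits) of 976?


0b1111010000 has 5 ones => parity 1

1


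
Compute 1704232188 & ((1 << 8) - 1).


1704232188 & 255 = 252

252


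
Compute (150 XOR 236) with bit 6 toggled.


Step 1: 150 ^ 236 = 122
Step 2: 122 ^ (1 << 6) = 122 ^ 64 = 58

58


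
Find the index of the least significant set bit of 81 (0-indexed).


0b1010001. Lowest set bit at position 0

0


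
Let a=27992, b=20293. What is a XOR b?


27992 ^ 20293 = 8733

8733


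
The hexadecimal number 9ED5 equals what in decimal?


9ED5 hex = 40661 decimal

40661


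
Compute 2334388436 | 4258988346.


0b10001011001000111111000011010100 | 0b11111101110110110000000100111010 = 0b11111111111110111111000111111110 = 4294701566

4294701566


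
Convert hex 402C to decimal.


402C hex = 16428 decimal

16428


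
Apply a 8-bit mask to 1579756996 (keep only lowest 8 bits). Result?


1579756996 & 255 = 196

196


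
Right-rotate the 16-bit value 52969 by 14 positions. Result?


Rotate 0b1100111011101001 right by 14 (16-bit) = 0b11101110100111 = 15271

15271


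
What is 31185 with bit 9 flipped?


31185 ^ (1 << 9) = 31185 ^ 512 = 31697

31697


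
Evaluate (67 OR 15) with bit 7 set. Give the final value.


Step 1: 67 | 15 = 79
Step 2: 79 | (1 << 7) = 79 | 128 = 207

207


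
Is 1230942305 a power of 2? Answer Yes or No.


0b1001001010111101011000001100001. Multiple bits set => No

No


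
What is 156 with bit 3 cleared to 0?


156 & ~(1 << 3) = 148

148


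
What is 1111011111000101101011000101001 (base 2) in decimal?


1111011111000101101011000101001 in decimal = 2078463529

2078463529
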